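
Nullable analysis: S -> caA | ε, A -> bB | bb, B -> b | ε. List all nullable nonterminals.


A nonterminal is nullable iff some alternative derives ε (directly, or every symbol in it is nullable)
Nullable: {B, S}


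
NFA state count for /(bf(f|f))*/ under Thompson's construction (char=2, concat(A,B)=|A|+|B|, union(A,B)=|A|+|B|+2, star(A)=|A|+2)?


Syntax tree has 4 char leaf(s), 1 union(s), 1 star(s)
chars contribute 4×2 = 8; each union adds +2; each star adds +2
Total: 8 + 2 + 2 = 12 states


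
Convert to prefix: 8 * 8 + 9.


left-to-right (same/higher precedence on left): tree is (+ (* 8 8) 9)
Prefix: + * 8 8 9


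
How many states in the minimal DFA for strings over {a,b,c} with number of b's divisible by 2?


Track (count of b) mod 2: states 0..1, accept at 0
Minimal DFA: 2 states


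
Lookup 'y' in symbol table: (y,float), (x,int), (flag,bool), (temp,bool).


Lookup 'y' → type float


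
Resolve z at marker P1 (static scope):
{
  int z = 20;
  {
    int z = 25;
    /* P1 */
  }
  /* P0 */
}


z declared in the same block as P1
z = 25


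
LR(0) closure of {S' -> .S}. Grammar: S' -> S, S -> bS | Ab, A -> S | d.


Start: S' -> .S
For each item with dot before a nonterminal B, add B -> .γ for every B-production
Closure: [S' -> .S, S -> .bS, S -> .Ab, A -> .S, A -> .d]


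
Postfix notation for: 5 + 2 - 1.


Left to right (same or higher precedence on left)
Postfix: 5 2 + 1 -


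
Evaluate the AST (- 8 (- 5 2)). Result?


Evaluate inner: (- 5 2) = 3
Evaluate root: (- 8 3) = 5
Result: 5


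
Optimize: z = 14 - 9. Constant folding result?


14 - 9 = 5 at compile time
Optimized: z = 5


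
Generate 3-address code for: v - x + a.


Break into single-operator statements:
t1 = v - x
t2 = t1 + a


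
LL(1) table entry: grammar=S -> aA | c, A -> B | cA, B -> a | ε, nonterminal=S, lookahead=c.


For [S, c]: 'c' ∈ FIRST(c)
Entry: S -> c


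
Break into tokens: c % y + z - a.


Scan left to right, longest-match per lexeme
Tokens: ID(c), OP(%), ID(y), OP(+), ID(z), OP(-), ID(a)


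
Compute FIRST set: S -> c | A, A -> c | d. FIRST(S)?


Per alternative of S: FIRST(c) = {c}; FIRST(A) = {c, d}
FIRST(S) = {c, d}


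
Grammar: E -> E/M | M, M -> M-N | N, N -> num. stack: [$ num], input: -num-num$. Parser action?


'num' on top is the handle for N -> num
Action: reduce (N -> num)


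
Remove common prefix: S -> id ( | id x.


Common prefix: 'id'
Factored: S -> id S', S' -> ( | x


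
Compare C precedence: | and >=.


'>=' is relational (level 7); '|' is bitwise OR (level 3)
Higher level binds tighter
'>=' has higher precedence than '|'


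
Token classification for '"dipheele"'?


Pattern: double-quoted sequence
Type: STRING_LITERAL


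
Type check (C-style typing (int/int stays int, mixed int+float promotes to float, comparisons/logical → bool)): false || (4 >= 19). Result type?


Operand types: bool || bool
Rule: logical operators take bool operands and yield bool
Result type: bool


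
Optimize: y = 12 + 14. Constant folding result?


12 + 14 = 26 at compile time
Optimized: y = 26


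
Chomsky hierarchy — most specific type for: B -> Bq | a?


Left-linear: every RHS is a terminal or one nonterminal followed by a terminal
Classification: Type 3 (Regular)


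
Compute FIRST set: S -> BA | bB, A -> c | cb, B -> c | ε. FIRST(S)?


Per alternative of S: FIRST(BA) = {c}; FIRST(bB) = {b}
FIRST(S) = {b, c}


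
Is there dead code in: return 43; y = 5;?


statement follows a return and is unreachable
Dead: 'y = 5'


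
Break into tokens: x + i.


Scan left to right, longest-match per lexeme
Tokens: ID(x), OP(+), ID(i)


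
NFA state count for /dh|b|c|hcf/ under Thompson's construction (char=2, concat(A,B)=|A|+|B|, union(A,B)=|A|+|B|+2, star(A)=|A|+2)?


Syntax tree has 7 char leaf(s), 3 union(s), 0 star(s)
chars contribute 7×2 = 14; each union adds +2; each star adds +2
Total: 14 + 6 + 0 = 20 states


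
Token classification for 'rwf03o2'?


Pattern: letter/underscore followed by alphanumerics, not a keyword
Type: IDENTIFIER


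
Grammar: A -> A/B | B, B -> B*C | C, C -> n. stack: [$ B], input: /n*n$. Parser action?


lookahead ∉ {*} so B won't extend; reduce A -> B
Action: reduce (A -> B)


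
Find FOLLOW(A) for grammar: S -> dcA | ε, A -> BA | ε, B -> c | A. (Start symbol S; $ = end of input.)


$ ∈ FOLLOW(S). For each A -> αBβ: add FIRST(β)\{ε} to FOLLOW(B); if β nullable, add FOLLOW(A).
FOLLOW(A) = {$, c}


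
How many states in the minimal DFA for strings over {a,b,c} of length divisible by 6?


Track length mod 6: states 0..5, accept at 0
Minimal DFA: 6 states


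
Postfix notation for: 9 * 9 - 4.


Left to right (same or higher precedence on left)
Postfix: 9 9 * 4 -


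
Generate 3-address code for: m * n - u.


Break into single-operator statements:
t1 = m * n
t2 = t1 - u


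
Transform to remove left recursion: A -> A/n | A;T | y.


Left-recursive alternatives: A/n, A;T; non-recursive: y
Introduce A': A -> yA', A' -> /nA' | ;TA' | ε


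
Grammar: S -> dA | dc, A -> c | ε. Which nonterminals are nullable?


A nonterminal is nullable iff some alternative derives ε (directly, or every symbol in it is nullable)
Nullable: {A}


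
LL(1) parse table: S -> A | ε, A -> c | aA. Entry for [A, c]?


For [A, c]: 'c' ∈ FIRST(c)
Entry: A -> c


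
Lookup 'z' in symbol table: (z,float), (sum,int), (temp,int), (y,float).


Lookup 'z' → type float


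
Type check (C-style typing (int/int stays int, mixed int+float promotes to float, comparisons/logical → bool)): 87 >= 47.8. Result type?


Operand types: int >= float
Rule: comparison yields bool
Result type: bool


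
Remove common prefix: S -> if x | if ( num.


Common prefix: 'if'
Factored: S -> if S', S' -> x | ( num


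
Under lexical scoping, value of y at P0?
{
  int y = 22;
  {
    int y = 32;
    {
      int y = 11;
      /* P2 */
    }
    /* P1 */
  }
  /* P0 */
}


y declared in the same block as P0
y = 22


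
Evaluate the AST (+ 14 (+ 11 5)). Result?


Evaluate inner: (+ 11 5) = 16
Evaluate root: (+ 14 16) = 30
Result: 30


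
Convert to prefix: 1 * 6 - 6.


left-to-right (same/higher precedence on left): tree is (- (* 1 6) 6)
Prefix: - * 1 6 6


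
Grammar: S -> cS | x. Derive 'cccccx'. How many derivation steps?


Derivation: S => cS => ccS => cccS => ccccS => cccccS => cccccx
Steps: 6


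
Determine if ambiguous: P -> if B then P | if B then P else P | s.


dangling else: 'if B then if B then s else s' parses two ways
Ambiguous


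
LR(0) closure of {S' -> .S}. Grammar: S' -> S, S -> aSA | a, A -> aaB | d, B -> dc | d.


Start: S' -> .S
For each item with dot before a nonterminal B, add B -> .γ for every B-production
Closure: [S' -> .S, S -> .aSA, S -> .a]


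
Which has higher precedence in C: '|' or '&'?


'&' is bitwise AND (level 5); '|' is bitwise OR (level 3)
Higher level binds tighter
'&' has higher precedence than '|'


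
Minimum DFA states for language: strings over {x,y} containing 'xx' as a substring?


KMP-style automaton: 2 progress states + 1 absorbing accept = 3
Minimal DFA: 3 states


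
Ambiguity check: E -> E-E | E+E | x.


'x-x+x' has two parse trees (no precedence encoded between - and +)
Ambiguous


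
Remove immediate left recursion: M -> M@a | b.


Left-recursive alternatives: M@a; non-recursive: b
Introduce M': M -> bM', M' -> @aM' | ε


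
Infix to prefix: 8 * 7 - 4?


left-to-right (same/higher precedence on left): tree is (- (* 8 7) 4)
Prefix: - * 8 7 4


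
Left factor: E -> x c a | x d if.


Common prefix: 'x'
Factored: E -> x E', E' -> c a | d if


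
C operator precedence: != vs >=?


'>=' is relational (level 7); '!=' is equality (level 6)
Higher level binds tighter
'>=' has higher precedence than '!='


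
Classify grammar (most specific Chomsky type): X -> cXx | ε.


Single nonterminal LHS, but c^n x^n is not regular
Classification: Type 2 (Context-Free)


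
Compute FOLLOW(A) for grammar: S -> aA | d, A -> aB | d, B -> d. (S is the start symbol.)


$ ∈ FOLLOW(S). For each A -> αBβ: add FIRST(β)\{ε} to FOLLOW(B); if β nullable, add FOLLOW(A).
FOLLOW(A) = {$}


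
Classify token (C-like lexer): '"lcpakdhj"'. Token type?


Pattern: double-quoted sequence
Type: STRING_LITERAL


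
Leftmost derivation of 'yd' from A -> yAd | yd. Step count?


Derivation: A => yd
Steps: 1


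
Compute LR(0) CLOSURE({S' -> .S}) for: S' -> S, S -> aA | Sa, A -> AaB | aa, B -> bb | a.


Start: S' -> .S
For each item with dot before a nonterminal B, add B -> .γ for every B-production
Closure: [S' -> .S, S -> .aA, S -> .Sa]


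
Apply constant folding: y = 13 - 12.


13 - 12 = 1 at compile time
Optimized: y = 1


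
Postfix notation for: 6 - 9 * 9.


* has higher precedence, evaluate 9*9 first
Postfix: 6 9 9 * -


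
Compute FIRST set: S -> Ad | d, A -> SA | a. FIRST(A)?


Per alternative of A: FIRST(SA) = {a, d}; FIRST(a) = {a}
FIRST(A) = {a, d}


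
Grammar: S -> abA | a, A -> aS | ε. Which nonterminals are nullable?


A nonterminal is nullable iff some alternative derives ε (directly, or every symbol in it is nullable)
Nullable: {A}


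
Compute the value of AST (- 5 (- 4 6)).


Evaluate inner: (- 4 6) = -2
Evaluate root: (- 5 -2) = 7
Result: 7


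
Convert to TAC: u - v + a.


Break into single-operator statements:
t1 = u - v
t2 = t1 + a


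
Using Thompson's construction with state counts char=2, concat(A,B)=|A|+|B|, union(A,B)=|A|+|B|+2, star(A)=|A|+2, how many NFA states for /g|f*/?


Syntax tree has 2 char leaf(s), 1 union(s), 1 star(s)
chars contribute 2×2 = 4; each union adds +2; each star adds +2
Total: 4 + 2 + 2 = 8 states


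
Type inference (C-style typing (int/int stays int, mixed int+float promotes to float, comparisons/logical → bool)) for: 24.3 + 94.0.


Operand types: float + float
Rule: mixed int/float promotes to float; int/int stays int
Result type: float


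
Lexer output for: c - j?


Scan left to right, longest-match per lexeme
Tokens: ID(c), OP(-), ID(j)


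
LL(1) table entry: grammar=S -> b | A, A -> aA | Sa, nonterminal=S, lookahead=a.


For [S, a]: 'a' ∈ FIRST(A)
Entry: S -> A


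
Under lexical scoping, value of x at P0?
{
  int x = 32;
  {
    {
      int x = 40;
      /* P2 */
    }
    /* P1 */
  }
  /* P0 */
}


x declared in the same block as P0
x = 32


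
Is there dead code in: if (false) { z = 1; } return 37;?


condition is constant false, so the whole block is unreachable
Dead: 'if (false) { z = 1; }'


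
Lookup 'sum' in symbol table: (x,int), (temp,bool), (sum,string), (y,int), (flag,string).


Lookup 'sum' → type string


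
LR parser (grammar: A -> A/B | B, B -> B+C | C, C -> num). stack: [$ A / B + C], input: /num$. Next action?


handle 'B+C' on top
Action: reduce (B -> B+C)


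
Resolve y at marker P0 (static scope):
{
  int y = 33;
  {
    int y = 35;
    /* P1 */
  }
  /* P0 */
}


y declared in the same block as P0
y = 33


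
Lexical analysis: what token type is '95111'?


Pattern: digits only
Type: INTEGER_LITERAL


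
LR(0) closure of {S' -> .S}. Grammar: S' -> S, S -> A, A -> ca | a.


Start: S' -> .S
For each item with dot before a nonterminal B, add B -> .γ for every B-production
Closure: [S' -> .S, S -> .A, A -> .ca, A -> .a]


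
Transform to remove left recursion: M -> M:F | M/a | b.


Left-recursive alternatives: M:F, M/a; non-recursive: b
Introduce M': M -> bM', M' -> :FM' | /aM' | ε


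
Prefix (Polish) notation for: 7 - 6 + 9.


left-to-right (same/higher precedence on left): tree is (+ (- 7 6) 9)
Prefix: + - 7 6 9


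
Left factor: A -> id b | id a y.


Common prefix: 'id'
Factored: A -> id A', A' -> b | a y


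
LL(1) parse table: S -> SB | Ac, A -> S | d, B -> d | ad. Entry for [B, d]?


For [B, d]: 'd' ∈ FIRST(d)
Entry: B -> d


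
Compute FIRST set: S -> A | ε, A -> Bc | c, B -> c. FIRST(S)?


Per alternative of S: FIRST(A) = {c}; FIRST(ε) = {ε}
FIRST(S) = {c, ε}


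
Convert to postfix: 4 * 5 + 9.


Left to right (same or higher precedence on left)
Postfix: 4 5 * 9 +


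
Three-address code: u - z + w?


Break into single-operator statements:
t1 = u - z
t2 = t1 + w


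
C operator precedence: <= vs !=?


'<=' is relational (level 7); '!=' is equality (level 6)
Higher level binds tighter
'<=' has higher precedence than '!='


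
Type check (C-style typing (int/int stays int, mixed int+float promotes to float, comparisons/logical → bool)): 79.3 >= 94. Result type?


Operand types: float >= int
Rule: comparison yields bool
Result type: bool


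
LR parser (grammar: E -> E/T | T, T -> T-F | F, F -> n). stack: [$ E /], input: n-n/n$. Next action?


no handle ('E/' is not any RHS); shift 'n'
Action: shift


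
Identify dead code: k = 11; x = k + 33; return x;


k is read by x's definition; x is returned
No dead code


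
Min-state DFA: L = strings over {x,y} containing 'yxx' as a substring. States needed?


KMP-style automaton: 3 progress states + 1 absorbing accept = 4
Minimal DFA: 4 states


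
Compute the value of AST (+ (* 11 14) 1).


Evaluate inner: (* 11 14) = 154
Evaluate root: (+ 154 1) = 155
Result: 155


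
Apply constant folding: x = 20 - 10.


20 - 10 = 10 at compile time
Optimized: x = 10


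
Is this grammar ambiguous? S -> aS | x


right-linear, alternatives start with distinct terminals 'a' vs 'x': unique leftmost derivation
Unambiguous


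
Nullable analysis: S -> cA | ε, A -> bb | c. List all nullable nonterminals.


A nonterminal is nullable iff some alternative derives ε (directly, or every symbol in it is nullable)
Nullable: {S}


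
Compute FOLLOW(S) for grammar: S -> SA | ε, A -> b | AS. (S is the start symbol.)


$ ∈ FOLLOW(S). For each A -> αBβ: add FIRST(β)\{ε} to FOLLOW(B); if β nullable, add FOLLOW(A).
FOLLOW(S) = {$, b}


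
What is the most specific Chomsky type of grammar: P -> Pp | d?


Left-linear: every RHS is a terminal or one nonterminal followed by a terminal
Classification: Type 3 (Regular)


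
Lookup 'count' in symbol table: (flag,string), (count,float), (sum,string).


Lookup 'count' → type float


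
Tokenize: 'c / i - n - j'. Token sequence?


Scan left to right, longest-match per lexeme
Tokens: ID(c), OP(/), ID(i), OP(-), ID(n), OP(-), ID(j)


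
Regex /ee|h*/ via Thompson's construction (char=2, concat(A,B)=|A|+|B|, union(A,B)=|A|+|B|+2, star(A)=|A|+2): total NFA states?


Syntax tree has 3 char leaf(s), 1 union(s), 1 star(s)
chars contribute 3×2 = 6; each union adds +2; each star adds +2
Total: 6 + 2 + 2 = 10 states


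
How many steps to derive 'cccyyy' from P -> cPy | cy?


Derivation: P => cPy => ccPyy => cccyyy
Steps: 3


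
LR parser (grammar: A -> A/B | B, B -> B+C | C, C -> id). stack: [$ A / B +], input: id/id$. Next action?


no handle; shift 'id'
Action: shift


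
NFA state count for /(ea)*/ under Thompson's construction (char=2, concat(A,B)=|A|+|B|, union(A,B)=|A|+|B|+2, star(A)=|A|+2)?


Syntax tree has 2 char leaf(s), 0 union(s), 1 star(s)
chars contribute 2×2 = 4; each union adds +2; each star adds +2
Total: 4 + 0 + 2 = 6 states


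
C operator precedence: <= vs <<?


'<<' is shift (level 8); '<=' is relational (level 7)
Higher level binds tighter
'<<' has higher precedence than '<='


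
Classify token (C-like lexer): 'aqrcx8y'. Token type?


Pattern: letter/underscore followed by alphanumerics, not a keyword
Type: IDENTIFIER


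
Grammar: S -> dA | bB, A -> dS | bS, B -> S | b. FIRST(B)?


Per alternative of B: FIRST(S) = {b, d}; FIRST(b) = {b}
FIRST(B) = {b, d}


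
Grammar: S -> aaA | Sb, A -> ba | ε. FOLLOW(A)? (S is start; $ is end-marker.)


$ ∈ FOLLOW(S). For each A -> αBβ: add FIRST(β)\{ε} to FOLLOW(B); if β nullable, add FOLLOW(A).
FOLLOW(A) = {$, b}


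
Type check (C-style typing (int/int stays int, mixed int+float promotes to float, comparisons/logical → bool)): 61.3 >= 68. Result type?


Operand types: float >= int
Rule: comparison yields bool
Result type: bool


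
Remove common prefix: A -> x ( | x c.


Common prefix: 'x'
Factored: A -> x A', A' -> ( | c


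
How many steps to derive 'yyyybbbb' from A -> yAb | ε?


Derivation: A => yAb => yyAbb => yyyAbbb => yyyyAbbbb => yyyybbbb
Steps: 5


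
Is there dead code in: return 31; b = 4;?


statement follows a return and is unreachable
Dead: 'b = 4'


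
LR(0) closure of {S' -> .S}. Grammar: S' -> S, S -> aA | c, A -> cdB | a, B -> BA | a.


Start: S' -> .S
For each item with dot before a nonterminal B, add B -> .γ for every B-production
Closure: [S' -> .S, S -> .aA, S -> .c]


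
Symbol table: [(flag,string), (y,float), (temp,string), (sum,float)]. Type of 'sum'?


Lookup 'sum' → type float


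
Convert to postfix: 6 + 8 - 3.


Left to right (same or higher precedence on left)
Postfix: 6 8 + 3 -


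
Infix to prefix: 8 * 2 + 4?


left-to-right (same/higher precedence on left): tree is (+ (* 8 2) 4)
Prefix: + * 8 2 4


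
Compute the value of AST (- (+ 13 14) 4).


Evaluate inner: (+ 13 14) = 27
Evaluate root: (- 27 4) = 23
Result: 23


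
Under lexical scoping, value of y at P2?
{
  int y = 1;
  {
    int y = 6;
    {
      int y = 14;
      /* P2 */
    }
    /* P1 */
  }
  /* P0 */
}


y declared in the same block as P2
y = 14


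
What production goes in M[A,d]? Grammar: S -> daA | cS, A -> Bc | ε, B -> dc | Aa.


For [A, d]: 'd' ∈ FIRST(Bc)
Entry: A -> Bc


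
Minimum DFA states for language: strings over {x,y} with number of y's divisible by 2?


Track (count of y) mod 2: states 0..1, accept at 0
Minimal DFA: 2 states


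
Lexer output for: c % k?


Scan left to right, longest-match per lexeme
Tokens: ID(c), OP(%), ID(k)


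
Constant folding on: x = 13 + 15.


13 + 15 = 28 at compile time
Optimized: x = 28


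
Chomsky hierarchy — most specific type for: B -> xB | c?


Right-linear: every RHS is a terminal or a terminal followed by one nonterminal
Classification: Type 3 (Regular)


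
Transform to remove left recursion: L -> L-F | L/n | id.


Left-recursive alternatives: L-F, L/n; non-recursive: id
Introduce L': L -> idL', L' -> -FL' | /nL' | ε


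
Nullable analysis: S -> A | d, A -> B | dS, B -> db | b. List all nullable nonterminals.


A nonterminal is nullable iff some alternative derives ε (directly, or every symbol in it is nullable)
Nullable: {}


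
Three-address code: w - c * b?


Break into single-operator statements:
t1 = c * b
t2 = w - t1


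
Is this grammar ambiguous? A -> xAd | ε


balanced x^n…d^n: each string has a unique parse
Unambiguous


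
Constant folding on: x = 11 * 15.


11 * 15 = 165 at compile time
Optimized: x = 165


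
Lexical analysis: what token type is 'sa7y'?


Pattern: letter/underscore followed by alphanumerics, not a keyword
Type: IDENTIFIER


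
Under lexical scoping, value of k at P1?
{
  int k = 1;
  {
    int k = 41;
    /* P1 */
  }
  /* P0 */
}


k declared in the same block as P1
k = 41


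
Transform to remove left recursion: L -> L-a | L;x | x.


Left-recursive alternatives: L-a, L;x; non-recursive: x
Introduce L': L -> xL', L' -> -aL' | ;xL' | ε


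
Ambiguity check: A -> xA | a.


right-linear, alternatives start with distinct terminals 'x' vs 'a': unique leftmost derivation
Unambiguous


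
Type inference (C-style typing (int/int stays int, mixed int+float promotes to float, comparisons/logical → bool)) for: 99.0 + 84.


Operand types: float + int
Rule: mixed int/float promotes to float; int/int stays int
Result type: float


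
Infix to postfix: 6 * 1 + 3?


Left to right (same or higher precedence on left)
Postfix: 6 1 * 3 +


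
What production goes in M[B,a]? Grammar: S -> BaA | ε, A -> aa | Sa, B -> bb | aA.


For [B, a]: 'a' ∈ FIRST(aA)
Entry: B -> aA


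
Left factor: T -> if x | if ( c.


Common prefix: 'if'
Factored: T -> if T', T' -> x | ( c


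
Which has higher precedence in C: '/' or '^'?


'/' is multiplicative (level 10); '^' is bitwise XOR (level 4)
Higher level binds tighter
'/' has higher precedence than '^'


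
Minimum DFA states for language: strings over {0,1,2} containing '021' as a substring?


KMP-style automaton: 3 progress states + 1 absorbing accept = 4
Minimal DFA: 4 states


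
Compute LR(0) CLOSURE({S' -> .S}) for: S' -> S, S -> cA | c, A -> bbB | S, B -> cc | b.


Start: S' -> .S
For each item with dot before a nonterminal B, add B -> .γ for every B-production
Closure: [S' -> .S, S -> .cA, S -> .c]


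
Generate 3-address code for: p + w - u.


Break into single-operator statements:
t1 = p + w
t2 = t1 - u


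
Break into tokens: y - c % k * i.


Scan left to right, longest-match per lexeme
Tokens: ID(y), OP(-), ID(c), OP(%), ID(k), OP(*), ID(i)


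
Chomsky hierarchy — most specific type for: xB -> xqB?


LHS has context (more than one symbol) and |LHS| ≤ |RHS|
Classification: Type 1 (Context-Sensitive)


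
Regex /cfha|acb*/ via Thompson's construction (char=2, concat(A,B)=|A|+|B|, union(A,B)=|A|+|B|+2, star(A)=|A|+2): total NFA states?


Syntax tree has 7 char leaf(s), 1 union(s), 1 star(s)
chars contribute 7×2 = 14; each union adds +2; each star adds +2
Total: 14 + 2 + 2 = 18 states


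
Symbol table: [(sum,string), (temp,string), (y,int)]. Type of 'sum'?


Lookup 'sum' → type string


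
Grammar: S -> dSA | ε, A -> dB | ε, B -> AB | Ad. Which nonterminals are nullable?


A nonterminal is nullable iff some alternative derives ε (directly, or every symbol in it is nullable)
Nullable: {A, S}


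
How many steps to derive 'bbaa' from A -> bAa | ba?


Derivation: A => bAa => bbaa
Steps: 2


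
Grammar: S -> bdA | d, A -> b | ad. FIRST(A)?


Per alternative of A: FIRST(b) = {b}; FIRST(ad) = {a}
FIRST(A) = {a, b}


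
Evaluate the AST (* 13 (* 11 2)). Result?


Evaluate inner: (* 11 2) = 22
Evaluate root: (* 13 22) = 286
Result: 286


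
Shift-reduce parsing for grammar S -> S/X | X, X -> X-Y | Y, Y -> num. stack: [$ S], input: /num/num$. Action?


shift '/' to continue S -> S/X
Action: shift


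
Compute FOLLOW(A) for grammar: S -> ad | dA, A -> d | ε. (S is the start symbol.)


$ ∈ FOLLOW(S). For each A -> αBβ: add FIRST(β)\{ε} to FOLLOW(B); if β nullable, add FOLLOW(A).
FOLLOW(A) = {$}


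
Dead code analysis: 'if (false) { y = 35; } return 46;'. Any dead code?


condition is constant false, so the whole block is unreachable
Dead: 'if (false) { y = 35; }'


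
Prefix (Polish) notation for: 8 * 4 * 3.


left-to-right (same/higher precedence on left): tree is (* (* 8 4) 3)
Prefix: * * 8 4 3


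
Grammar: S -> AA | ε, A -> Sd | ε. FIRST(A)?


Per alternative of A: FIRST(Sd) = {d}; FIRST(ε) = {ε}
FIRST(A) = {d, ε}


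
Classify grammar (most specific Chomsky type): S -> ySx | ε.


Single nonterminal LHS, but y^n x^n is not regular
Classification: Type 2 (Context-Free)


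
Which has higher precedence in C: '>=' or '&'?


'>=' is relational (level 7); '&' is bitwise AND (level 5)
Higher level binds tighter
'>=' has higher precedence than '&'


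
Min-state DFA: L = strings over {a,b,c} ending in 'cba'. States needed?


Track the longest suffix of input matching a prefix of 'cba': 4 classes (prefixes of length 0..3)
Minimal DFA: 4 states


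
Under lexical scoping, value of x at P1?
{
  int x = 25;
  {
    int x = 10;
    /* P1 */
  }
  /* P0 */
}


x declared in the same block as P1
x = 10


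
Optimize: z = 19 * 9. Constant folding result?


19 * 9 = 171 at compile time
Optimized: z = 171


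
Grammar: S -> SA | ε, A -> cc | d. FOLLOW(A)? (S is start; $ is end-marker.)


$ ∈ FOLLOW(S). For each A -> αBβ: add FIRST(β)\{ε} to FOLLOW(B); if β nullable, add FOLLOW(A).
FOLLOW(A) = {$, c, d}


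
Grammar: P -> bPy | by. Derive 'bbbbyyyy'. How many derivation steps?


Derivation: P => bPy => bbPyy => bbbPyyy => bbbbyyyy
Steps: 4


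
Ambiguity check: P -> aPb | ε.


balanced a^n…b^n: each string has a unique parse
Unambiguous


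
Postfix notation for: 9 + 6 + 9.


Left to right (same or higher precedence on left)
Postfix: 9 6 + 9 +


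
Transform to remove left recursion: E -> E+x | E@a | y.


Left-recursive alternatives: E+x, E@a; non-recursive: y
Introduce E': E -> yE', E' -> +xE' | @aE' | ε


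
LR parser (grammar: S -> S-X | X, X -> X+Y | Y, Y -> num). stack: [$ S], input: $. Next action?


start symbol S on stack, input exhausted
Action: accept


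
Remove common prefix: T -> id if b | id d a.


Common prefix: 'id'
Factored: T -> id T', T' -> if b | d a


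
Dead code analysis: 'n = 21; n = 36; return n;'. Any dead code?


first assignment to n is overwritten before any read
Dead: 'n = 21'


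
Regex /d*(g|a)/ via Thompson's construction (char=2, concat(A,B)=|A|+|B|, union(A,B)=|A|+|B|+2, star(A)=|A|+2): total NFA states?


Syntax tree has 3 char leaf(s), 1 union(s), 1 star(s)
chars contribute 3×2 = 6; each union adds +2; each star adds +2
Total: 6 + 2 + 2 = 10 states


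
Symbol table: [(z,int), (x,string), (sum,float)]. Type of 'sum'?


Lookup 'sum' → type float


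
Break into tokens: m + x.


Scan left to right, longest-match per lexeme
Tokens: ID(m), OP(+), ID(x)


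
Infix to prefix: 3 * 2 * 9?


left-to-right (same/higher precedence on left): tree is (* (* 3 2) 9)
Prefix: * * 3 2 9


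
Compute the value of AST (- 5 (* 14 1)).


Evaluate inner: (* 14 1) = 14
Evaluate root: (- 5 14) = -9
Result: -9


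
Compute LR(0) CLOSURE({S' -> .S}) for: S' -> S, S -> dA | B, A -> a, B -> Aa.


Start: S' -> .S
For each item with dot before a nonterminal B, add B -> .γ for every B-production
Closure: [S' -> .S, S -> .dA, S -> .B, B -> .Aa, A -> .a]


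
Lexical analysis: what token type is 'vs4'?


Pattern: letter/underscore followed by alphanumerics, not a keyword
Type: IDENTIFIER


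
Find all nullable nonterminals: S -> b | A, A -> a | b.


A nonterminal is nullable iff some alternative derives ε (directly, or every symbol in it is nullable)
Nullable: {}


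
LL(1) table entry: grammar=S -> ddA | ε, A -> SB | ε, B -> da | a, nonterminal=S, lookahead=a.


For [S, a]: ε is nullable and 'a' ∈ FOLLOW(S)
Entry: S -> ε


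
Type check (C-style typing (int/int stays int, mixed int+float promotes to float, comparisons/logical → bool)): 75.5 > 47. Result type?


Operand types: float > int
Rule: comparison yields bool
Result type: bool


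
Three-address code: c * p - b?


Break into single-operator statements:
t1 = c * p
t2 = t1 - b


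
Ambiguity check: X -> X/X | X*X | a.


'a/a*a' has two parse trees (no precedence encoded between / and *)
Ambiguous


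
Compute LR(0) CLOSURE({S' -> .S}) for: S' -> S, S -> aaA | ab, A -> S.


Start: S' -> .S
For each item with dot before a nonterminal B, add B -> .γ for every B-production
Closure: [S' -> .S, S -> .aaA, S -> .ab]


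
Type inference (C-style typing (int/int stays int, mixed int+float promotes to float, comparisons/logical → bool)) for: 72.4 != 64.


Operand types: float != int
Rule: comparison yields bool
Result type: bool


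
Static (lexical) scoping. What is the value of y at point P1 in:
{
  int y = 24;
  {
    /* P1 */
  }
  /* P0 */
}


P1's block does not declare y; resolves to the enclosing declaration at depth 0
y = 24


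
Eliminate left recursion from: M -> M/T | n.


Left-recursive alternatives: M/T; non-recursive: n
Introduce M': M -> nM', M' -> /TM' | ε


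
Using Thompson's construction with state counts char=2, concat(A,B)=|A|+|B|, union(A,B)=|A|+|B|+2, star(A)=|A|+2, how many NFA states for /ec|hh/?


Syntax tree has 4 char leaf(s), 1 union(s), 0 star(s)
chars contribute 4×2 = 8; each union adds +2; each star adds +2
Total: 8 + 2 + 0 = 10 states


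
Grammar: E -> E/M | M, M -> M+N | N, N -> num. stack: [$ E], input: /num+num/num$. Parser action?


shift '/' to continue E -> E/M
Action: shift


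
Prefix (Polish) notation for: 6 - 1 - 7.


left-to-right (same/higher precedence on left): tree is (- (- 6 1) 7)
Prefix: - - 6 1 7


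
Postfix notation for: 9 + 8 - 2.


Left to right (same or higher precedence on left)
Postfix: 9 8 + 2 -


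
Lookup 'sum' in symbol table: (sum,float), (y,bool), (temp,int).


Lookup 'sum' → type float


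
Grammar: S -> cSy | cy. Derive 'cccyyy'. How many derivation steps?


Derivation: S => cSy => ccSyy => cccyyy
Steps: 3


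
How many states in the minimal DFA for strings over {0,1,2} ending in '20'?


Track the longest suffix of input matching a prefix of '20': 3 classes (prefixes of length 0..2)
Minimal DFA: 3 states


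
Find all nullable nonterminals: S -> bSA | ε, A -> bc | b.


A nonterminal is nullable iff some alternative derives ε (directly, or every symbol in it is nullable)
Nullable: {S}


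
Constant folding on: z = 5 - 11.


5 - 11 = -6 at compile time
Optimized: z = -6


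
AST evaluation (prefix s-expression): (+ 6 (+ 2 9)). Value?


Evaluate inner: (+ 2 9) = 11
Evaluate root: (+ 6 11) = 17
Result: 17


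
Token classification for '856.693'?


Pattern: digits with a decimal point
Type: FLOAT_LITERAL


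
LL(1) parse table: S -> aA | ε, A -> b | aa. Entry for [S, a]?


For [S, a]: 'a' ∈ FIRST(aA)
Entry: S -> aA


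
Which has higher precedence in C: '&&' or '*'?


'*' is multiplicative (level 10); '&&' is logical AND (level 2)
Higher level binds tighter
'*' has higher precedence than '&&'


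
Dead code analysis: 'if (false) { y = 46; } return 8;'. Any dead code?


condition is constant false, so the whole block is unreachable
Dead: 'if (false) { y = 46; }'


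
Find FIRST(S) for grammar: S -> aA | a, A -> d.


Per alternative of S: FIRST(aA) = {a}; FIRST(a) = {a}
FIRST(S) = {a}


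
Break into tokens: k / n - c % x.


Scan left to right, longest-match per lexeme
Tokens: ID(k), OP(/), ID(n), OP(-), ID(c), OP(%), ID(x)


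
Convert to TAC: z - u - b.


Break into single-operator statements:
t1 = z - u
t2 = t1 - b


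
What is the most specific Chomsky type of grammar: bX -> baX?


LHS has context (more than one symbol) and |LHS| ≤ |RHS|
Classification: Type 1 (Context-Sensitive)


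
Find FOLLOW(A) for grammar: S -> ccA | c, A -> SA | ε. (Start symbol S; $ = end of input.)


$ ∈ FOLLOW(S). For each A -> αBβ: add FIRST(β)\{ε} to FOLLOW(B); if β nullable, add FOLLOW(A).
FOLLOW(A) = {$, c}


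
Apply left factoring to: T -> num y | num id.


Common prefix: 'num'
Factored: T -> num T', T' -> y | id


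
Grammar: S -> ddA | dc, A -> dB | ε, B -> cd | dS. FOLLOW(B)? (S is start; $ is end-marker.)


$ ∈ FOLLOW(S). For each A -> αBβ: add FIRST(β)\{ε} to FOLLOW(B); if β nullable, add FOLLOW(A).
FOLLOW(B) = {$}


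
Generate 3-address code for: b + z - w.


Break into single-operator statements:
t1 = b + z
t2 = t1 - w


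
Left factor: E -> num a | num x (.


Common prefix: 'num'
Factored: E -> num E', E' -> a | x (


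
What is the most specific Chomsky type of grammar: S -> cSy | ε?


Single nonterminal LHS, but c^n y^n is not regular
Classification: Type 2 (Context-Free)


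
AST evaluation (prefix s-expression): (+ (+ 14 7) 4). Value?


Evaluate inner: (+ 14 7) = 21
Evaluate root: (+ 21 4) = 25
Result: 25


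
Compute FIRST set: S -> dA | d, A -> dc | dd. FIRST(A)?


Per alternative of A: FIRST(dc) = {d}; FIRST(dd) = {d}
FIRST(A) = {d}


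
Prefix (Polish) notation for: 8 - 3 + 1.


left-to-right (same/higher precedence on left): tree is (+ (- 8 3) 1)
Prefix: + - 8 3 1


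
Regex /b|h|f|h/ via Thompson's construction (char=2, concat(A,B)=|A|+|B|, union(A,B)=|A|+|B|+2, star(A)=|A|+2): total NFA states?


Syntax tree has 4 char leaf(s), 3 union(s), 0 star(s)
chars contribute 4×2 = 8; each union adds +2; each star adds +2
Total: 8 + 6 + 0 = 14 states


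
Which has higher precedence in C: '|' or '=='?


'==' is equality (level 6); '|' is bitwise OR (level 3)
Higher level binds tighter
'==' has higher precedence than '|'


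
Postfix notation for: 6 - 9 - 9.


Left to right (same or higher precedence on left)
Postfix: 6 9 - 9 -


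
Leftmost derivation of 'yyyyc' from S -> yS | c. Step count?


Derivation: S => yS => yyS => yyyS => yyyyS => yyyyc
Steps: 5


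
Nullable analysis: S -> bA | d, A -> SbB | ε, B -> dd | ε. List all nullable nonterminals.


A nonterminal is nullable iff some alternative derives ε (directly, or every symbol in it is nullable)
Nullable: {A, B}


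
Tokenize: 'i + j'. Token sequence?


Scan left to right, longest-match per lexeme
Tokens: ID(i), OP(+), ID(j)


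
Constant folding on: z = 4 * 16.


4 * 16 = 64 at compile time
Optimized: z = 64


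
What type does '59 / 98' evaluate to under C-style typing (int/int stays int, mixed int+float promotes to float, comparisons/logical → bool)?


Operand types: int / int
Rule: mixed int/float promotes to float; int/int stays int
Result type: int


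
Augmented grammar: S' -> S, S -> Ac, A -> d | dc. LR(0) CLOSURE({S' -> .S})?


Start: S' -> .S
For each item with dot before a nonterminal B, add B -> .γ for every B-production
Closure: [S' -> .S, S -> .Ac, A -> .d, A -> .dc]


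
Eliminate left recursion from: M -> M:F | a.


Left-recursive alternatives: M:F; non-recursive: a
Introduce M': M -> aM', M' -> :FM' | ε


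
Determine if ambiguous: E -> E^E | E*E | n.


'n^n*n' has two parse trees (no precedence encoded between ^ and *)
Ambiguous


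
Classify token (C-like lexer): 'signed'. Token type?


Pattern: reserved word
Type: KEYWORD


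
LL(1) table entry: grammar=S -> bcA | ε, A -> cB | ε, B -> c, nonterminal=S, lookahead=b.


For [S, b]: 'b' ∈ FIRST(bcA)
Entry: S -> bcA


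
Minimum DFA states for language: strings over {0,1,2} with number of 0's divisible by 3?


Track (count of 0) mod 3: states 0..2, accept at 0
Minimal DFA: 3 states


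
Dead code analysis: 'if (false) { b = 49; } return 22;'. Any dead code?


condition is constant false, so the whole block is unreachable
Dead: 'if (false) { b = 49; }'


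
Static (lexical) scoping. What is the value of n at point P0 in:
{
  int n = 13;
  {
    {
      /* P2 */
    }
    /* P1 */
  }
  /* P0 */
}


n declared in the same block as P0
n = 13


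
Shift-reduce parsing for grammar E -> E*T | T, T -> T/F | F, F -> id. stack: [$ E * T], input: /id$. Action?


'/' can extend T; shift to build T -> T/F
Action: shift


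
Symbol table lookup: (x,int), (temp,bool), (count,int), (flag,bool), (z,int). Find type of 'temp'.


Lookup 'temp' → type bool


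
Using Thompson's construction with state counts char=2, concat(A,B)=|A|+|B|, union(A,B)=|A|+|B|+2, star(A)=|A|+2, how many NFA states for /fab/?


Syntax tree has 3 char leaf(s), 0 union(s), 0 star(s)
chars contribute 3×2 = 6; each union adds +2; each star adds +2
Total: 6 + 0 + 0 = 6 states


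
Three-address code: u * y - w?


Break into single-operator statements:
t1 = u * y
t2 = t1 - w


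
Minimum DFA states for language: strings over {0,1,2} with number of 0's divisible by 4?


Track (count of 0) mod 4: states 0..3, accept at 0
Minimal DFA: 4 states


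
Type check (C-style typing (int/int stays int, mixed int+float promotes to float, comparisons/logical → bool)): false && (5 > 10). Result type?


Operand types: bool && bool
Rule: logical operators take bool operands and yield bool
Result type: bool


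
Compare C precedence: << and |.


'<<' is shift (level 8); '|' is bitwise OR (level 3)
Higher level binds tighter
'<<' has higher precedence than '|'


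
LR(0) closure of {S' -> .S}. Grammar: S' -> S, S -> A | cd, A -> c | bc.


Start: S' -> .S
For each item with dot before a nonterminal B, add B -> .γ for every B-production
Closure: [S' -> .S, S -> .A, S -> .cd, A -> .c, A -> .bc]


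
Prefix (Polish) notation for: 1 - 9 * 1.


'*' binds tighter: tree is (- 1 (* 9 1))
Prefix: - 1 * 9 1


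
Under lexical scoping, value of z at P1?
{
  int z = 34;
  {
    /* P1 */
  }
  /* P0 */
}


P1's block does not declare z; resolves to the enclosing declaration at depth 0
z = 34


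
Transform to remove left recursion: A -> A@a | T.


Left-recursive alternatives: A@a; non-recursive: T
Introduce A': A -> TA', A' -> @aA' | ε


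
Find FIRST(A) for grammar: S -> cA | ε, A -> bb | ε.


Per alternative of A: FIRST(bb) = {b}; FIRST(ε) = {ε}
FIRST(A) = {b, ε}


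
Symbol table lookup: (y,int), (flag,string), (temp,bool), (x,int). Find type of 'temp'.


Lookup 'temp' → type bool


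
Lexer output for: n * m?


Scan left to right, longest-match per lexeme
Tokens: ID(n), OP(*), ID(m)


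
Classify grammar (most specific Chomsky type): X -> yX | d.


Right-linear: every RHS is a terminal or a terminal followed by one nonterminal
Classification: Type 3 (Regular)


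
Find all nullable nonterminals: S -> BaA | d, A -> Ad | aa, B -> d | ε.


A nonterminal is nullable iff some alternative derives ε (directly, or every symbol in it is nullable)
Nullable: {B}


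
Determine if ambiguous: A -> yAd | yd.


balanced y^n…d^n: each string has a unique parse
Unambiguous


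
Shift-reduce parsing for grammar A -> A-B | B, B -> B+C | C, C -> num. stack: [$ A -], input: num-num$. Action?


no handle ('A-' is not any RHS); shift 'num'
Action: shift


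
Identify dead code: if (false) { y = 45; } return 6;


condition is constant false, so the whole block is unreachable
Dead: 'if (false) { y = 45; }'


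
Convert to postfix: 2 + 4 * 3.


* has higher precedence, evaluate 4*3 first
Postfix: 2 4 3 * +


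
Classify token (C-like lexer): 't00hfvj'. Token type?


Pattern: letter/underscore followed by alphanumerics, not a keyword
Type: IDENTIFIER


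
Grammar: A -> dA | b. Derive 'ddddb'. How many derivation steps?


Derivation: A => dA => ddA => dddA => ddddA => ddddb
Steps: 5


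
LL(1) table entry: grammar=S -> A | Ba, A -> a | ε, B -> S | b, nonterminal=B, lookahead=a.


For [B, a]: 'a' ∈ FIRST(S)
Entry: B -> S


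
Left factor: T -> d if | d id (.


Common prefix: 'd'
Factored: T -> d T', T' -> if | id (


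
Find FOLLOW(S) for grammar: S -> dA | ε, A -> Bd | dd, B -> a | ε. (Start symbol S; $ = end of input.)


$ ∈ FOLLOW(S). For each A -> αBβ: add FIRST(β)\{ε} to FOLLOW(B); if β nullable, add FOLLOW(A).
FOLLOW(S) = {$}


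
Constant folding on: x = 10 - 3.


10 - 3 = 7 at compile time
Optimized: x = 7


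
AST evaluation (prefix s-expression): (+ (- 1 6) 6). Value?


Evaluate inner: (- 1 6) = -5
Evaluate root: (+ -5 6) = 1
Result: 1


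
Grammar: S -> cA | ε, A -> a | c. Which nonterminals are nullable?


A nonterminal is nullable iff some alternative derives ε (directly, or every symbol in it is nullable)
Nullable: {S}
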